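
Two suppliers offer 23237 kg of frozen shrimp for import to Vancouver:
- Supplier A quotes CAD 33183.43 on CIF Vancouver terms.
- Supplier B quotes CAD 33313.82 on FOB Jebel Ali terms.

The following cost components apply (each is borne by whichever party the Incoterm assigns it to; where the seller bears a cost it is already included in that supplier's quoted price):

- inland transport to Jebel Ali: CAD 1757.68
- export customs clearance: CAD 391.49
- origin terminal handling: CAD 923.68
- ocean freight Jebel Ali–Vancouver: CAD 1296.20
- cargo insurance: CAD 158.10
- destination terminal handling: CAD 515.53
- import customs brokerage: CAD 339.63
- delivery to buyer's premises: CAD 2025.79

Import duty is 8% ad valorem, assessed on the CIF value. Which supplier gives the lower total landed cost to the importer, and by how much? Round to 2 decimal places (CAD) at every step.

Supplier A (CIF):
The CIF price already equals the CIF value: 33183.43
Import duty = 33183.43 × 8% = 2654.67
Buyer bears (A): 515.53 + 339.63 + 2025.79 = 2880.95
Landed cost (A) = invoice 33183.43 + 2880.95 + duty 2654.67 = 38719.05
Supplier B (FOB):
CIF value = FOB price + freight + insurance = 33313.82 + 1296.20 + 158.10 = 34768.12
Import duty = 34768.12 × 8% = 2781.45
Buyer bears (B): 1296.20 + 158.10 + 515.53 + 339.63 + 2025.79 = 4335.25
Landed cost (B) = invoice 33313.82 + 4335.25 + duty 2781.45 = 40430.52
Difference = |38719.05 − 40430.52| = 1711.47

Supplier A is cheaper by CAD 1711.47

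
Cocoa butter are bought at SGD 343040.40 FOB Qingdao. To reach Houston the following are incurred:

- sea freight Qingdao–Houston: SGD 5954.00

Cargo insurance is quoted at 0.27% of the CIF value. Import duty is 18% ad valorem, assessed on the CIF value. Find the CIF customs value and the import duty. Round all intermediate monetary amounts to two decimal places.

Let C be the CIF value. C = FOB price + freight + 0.27% × C
C − 0.27% × C = 343040.40 + 5954.00
0.9973 × C = 348994.40
C = 348994.40 / 0.9973 = 349939.24
Insurance premium = 0.27% × 349939.24 = 944.84
Import duty = 349939.24 × 18% = 62989.06

CIF value: SGD 349939.24; import duty: SGD 62989.06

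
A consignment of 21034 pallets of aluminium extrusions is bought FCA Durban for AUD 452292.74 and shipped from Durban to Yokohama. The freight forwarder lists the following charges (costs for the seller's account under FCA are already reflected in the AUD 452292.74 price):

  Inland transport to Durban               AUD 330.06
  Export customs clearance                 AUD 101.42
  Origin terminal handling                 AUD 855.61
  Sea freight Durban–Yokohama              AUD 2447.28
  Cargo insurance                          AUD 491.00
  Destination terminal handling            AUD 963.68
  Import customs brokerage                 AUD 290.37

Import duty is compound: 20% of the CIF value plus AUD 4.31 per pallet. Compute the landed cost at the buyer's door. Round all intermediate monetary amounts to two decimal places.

FCA: the seller delivers export-cleared goods to the carrier; the buyer bears costs from that point.
Already in the invoice (seller's account under FCA): inland to port, export clearance — exclude.
CIF value = FCA price + origin terminal + freight + insurance = 452292.74 + 855.61 + 2447.28 + 491.00 = 456086.63
Ad valorem component: 456086.63 × 20% = 91217.33
Specific component: 21034 × 4.31 = 90656.54
Import duty = 91217.33 + 90656.54 = 181873.87
Buyer bears: origin terminal 855.61 + freight 2447.28 + insurance 491.00 + destination terminal 963.68 + brokerage 290.37 + duty 181873.87 = 186921.81
Landed cost = invoice 452292.74 + 186921.81 = 639214.55

Total landed cost: AUD 639214.55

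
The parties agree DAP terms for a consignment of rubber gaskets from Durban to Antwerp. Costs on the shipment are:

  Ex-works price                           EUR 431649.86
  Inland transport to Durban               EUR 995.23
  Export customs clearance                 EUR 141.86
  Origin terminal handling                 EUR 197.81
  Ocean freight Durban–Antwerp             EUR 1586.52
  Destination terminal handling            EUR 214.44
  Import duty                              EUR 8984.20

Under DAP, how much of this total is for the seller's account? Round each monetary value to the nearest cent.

DAP: the seller bears all costs to the named destination except import duty and clearance.
Seller's account: goods 431649.86 + inland to port 995.23 + export clearance 141.86 + origin terminal 197.81 + freight 1586.52 + destination terminal 214.44 = 434785.72
Buyer's account: duty 8984.20 = 8984.20

Seller's account: EUR 434785.72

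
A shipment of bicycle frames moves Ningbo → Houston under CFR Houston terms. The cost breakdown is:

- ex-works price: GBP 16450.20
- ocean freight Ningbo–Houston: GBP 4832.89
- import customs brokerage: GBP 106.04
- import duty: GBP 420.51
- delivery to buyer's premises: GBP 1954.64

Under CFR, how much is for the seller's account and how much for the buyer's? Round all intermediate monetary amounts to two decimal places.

CFR: the seller pays costs through ocean freight to the destination port, but not insurance.
Seller's account: goods 16450.20 + freight 4832.89 = 21283.09
Buyer's account: brokerage 106.04 + duty 420.51 + delivery 1954.64 = 2481.19

Seller: GBP 21283.09; buyer: GBP 2481.19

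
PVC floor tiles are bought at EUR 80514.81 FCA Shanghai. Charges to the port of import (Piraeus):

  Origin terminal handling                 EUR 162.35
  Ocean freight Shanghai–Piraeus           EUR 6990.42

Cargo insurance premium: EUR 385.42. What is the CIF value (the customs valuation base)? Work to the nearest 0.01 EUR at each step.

CIF value: EUR 88053.00

CIF = FCA price + pre-shipment costs + freight + insurance
CIF = 80514.81 + 162.35 + 6990.42 + 385.42 = 88053.00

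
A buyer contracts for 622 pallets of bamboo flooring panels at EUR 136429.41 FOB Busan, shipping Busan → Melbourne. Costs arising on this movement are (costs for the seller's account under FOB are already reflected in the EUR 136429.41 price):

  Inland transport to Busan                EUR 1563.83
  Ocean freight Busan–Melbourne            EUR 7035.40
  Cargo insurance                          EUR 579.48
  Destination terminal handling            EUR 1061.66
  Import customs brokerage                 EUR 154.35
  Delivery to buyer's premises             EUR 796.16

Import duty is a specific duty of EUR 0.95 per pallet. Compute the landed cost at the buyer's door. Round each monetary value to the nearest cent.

Total landed cost: EUR 146647.36

FOB: the seller bears costs until goods are on board at the origin port; the buyer bears freight, insurance and all costs thereafter.
Already in the invoice (seller's account under FOB): inland to port — exclude.
CIF value = FOB price + freight + insurance = 136429.41 + 7035.40 + 579.48 = 144044.29
Import duty = 622 × 0.95 = 590.90
Buyer bears: freight 7035.40 + insurance 579.48 + destination terminal 1061.66 + brokerage 154.35 + delivery 796.16 + duty 590.90 = 10217.95
Landed cost = invoice 136429.41 + 10217.95 = 146647.36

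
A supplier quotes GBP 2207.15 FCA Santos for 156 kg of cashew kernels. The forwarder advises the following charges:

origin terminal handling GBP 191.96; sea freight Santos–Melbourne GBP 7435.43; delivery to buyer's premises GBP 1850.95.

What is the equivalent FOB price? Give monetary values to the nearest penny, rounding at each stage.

FOB price: GBP 2399.11

Not relevant to the conversion: delivery, freight — on the buyer under both terms; not part of either seller's price.
From FCA to FOB, the seller additionally bears: origin terminal.
FOB price = 2207.15 + 191.96 = 2399.11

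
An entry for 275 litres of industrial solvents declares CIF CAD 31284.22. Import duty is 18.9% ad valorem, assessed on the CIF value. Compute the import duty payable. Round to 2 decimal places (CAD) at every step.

Import duty: CAD 5912.72

Import duty = 31284.22 × 18.9% = 5912.72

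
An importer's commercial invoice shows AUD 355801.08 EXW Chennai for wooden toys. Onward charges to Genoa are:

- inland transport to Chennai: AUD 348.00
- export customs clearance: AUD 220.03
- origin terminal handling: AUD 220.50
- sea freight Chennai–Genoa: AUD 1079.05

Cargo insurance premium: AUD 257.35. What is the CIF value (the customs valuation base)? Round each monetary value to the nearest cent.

CIF value: AUD 357926.01

CIF = EXW price + pre-shipment costs + freight + insurance
CIF = 355801.08 + 348.00 + 220.03 + 220.50 + 1079.05 + 257.35 = 357926.01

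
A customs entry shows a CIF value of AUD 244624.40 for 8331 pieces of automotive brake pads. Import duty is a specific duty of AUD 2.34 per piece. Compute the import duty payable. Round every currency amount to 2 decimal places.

Import duty: AUD 19494.54

Import duty = 8331 × 2.34 = 19494.54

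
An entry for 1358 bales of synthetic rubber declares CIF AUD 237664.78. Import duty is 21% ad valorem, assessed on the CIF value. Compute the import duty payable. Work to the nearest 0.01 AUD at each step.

Import duty = 237664.78 × 21% = 49909.60

Import duty: AUD 49909.60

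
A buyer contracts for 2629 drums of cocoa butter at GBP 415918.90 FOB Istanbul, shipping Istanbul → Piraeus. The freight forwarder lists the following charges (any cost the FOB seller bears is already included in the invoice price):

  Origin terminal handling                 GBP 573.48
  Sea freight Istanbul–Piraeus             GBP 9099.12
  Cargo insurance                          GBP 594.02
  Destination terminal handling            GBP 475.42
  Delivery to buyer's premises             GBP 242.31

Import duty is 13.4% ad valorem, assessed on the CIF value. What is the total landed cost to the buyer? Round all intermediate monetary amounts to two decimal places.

Total landed cost: GBP 483361.78

FOB: the seller bears costs until goods are on board at the origin port; the buyer bears freight, insurance and all costs thereafter.
Already in the invoice (seller's account under FOB): origin terminal — exclude.
CIF value = FOB price + freight + insurance = 415918.90 + 9099.12 + 594.02 = 425612.04
Import duty = 425612.04 × 13.4% = 57032.01
Buyer bears: freight 9099.12 + insurance 594.02 + destination terminal 475.42 + delivery 242.31 + duty 57032.01 = 67442.88
Landed cost = invoice 415918.90 + 67442.88 = 483361.78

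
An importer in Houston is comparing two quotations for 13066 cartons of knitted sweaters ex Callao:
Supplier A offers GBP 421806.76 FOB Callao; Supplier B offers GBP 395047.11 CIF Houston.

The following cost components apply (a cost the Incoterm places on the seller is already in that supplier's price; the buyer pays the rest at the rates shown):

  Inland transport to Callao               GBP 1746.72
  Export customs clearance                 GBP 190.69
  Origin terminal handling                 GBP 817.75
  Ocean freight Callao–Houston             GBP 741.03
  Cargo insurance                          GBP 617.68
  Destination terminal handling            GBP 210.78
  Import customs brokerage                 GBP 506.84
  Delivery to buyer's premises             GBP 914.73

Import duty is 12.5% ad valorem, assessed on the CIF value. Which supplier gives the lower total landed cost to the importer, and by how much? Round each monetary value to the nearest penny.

Supplier A (FOB):
CIF value = FOB price + freight + insurance = 421806.76 + 741.03 + 617.68 = 423165.47
Import duty = 423165.47 × 12.5% = 52895.68
Buyer bears (A): 741.03 + 617.68 + 210.78 + 506.84 + 914.73 = 2991.06
Landed cost (A) = invoice 421806.76 + 2991.06 + duty 52895.68 = 477693.50
Supplier B (CIF):
The CIF price already equals the CIF value: 395047.11
Import duty = 395047.11 × 12.5% = 49380.89
Buyer bears (B): 210.78 + 506.84 + 914.73 = 1632.35
Landed cost (B) = invoice 395047.11 + 1632.35 + duty 49380.89 = 446060.35
Difference = |477693.50 − 446060.35| = 31633.15

Supplier B is cheaper by GBP 31633.15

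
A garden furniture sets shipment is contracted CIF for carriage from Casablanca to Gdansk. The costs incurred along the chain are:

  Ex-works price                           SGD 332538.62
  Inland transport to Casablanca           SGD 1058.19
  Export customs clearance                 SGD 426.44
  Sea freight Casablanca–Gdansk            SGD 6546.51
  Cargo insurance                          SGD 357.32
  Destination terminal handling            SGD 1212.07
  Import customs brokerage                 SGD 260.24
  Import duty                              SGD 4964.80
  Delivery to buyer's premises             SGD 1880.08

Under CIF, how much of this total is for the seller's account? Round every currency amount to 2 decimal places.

Seller's account: SGD 340927.08

CIF: the seller pays costs through ocean freight and marine insurance to the destination port.
Seller's account: goods 332538.62 + inland to port 1058.19 + export clearance 426.44 + freight 6546.51 + insurance 357.32 = 340927.08
Buyer's account: destination terminal 1212.07 + brokerage 260.24 + duty 4964.80 + delivery 1880.08 = 8317.19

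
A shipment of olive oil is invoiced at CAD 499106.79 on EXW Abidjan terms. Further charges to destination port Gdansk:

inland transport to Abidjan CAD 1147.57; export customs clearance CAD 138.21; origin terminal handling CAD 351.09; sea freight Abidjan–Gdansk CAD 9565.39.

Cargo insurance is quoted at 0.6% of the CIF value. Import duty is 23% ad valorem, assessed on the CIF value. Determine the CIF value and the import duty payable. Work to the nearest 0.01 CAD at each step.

Let C be the CIF value. C = EXW price + pre-shipment costs + freight + 0.6% × C
C − 0.6% × C = 499106.79 + 1147.57 + 138.21 + 351.09 + 9565.39
0.994 × C = 510309.05
C = 510309.05 / 0.994 = 513389.39
Insurance premium = 0.6% × 513389.39 = 3080.34
Import duty = 513389.39 × 23% = 118079.56

CIF value: CAD 513389.39; import duty: CAD 118079.56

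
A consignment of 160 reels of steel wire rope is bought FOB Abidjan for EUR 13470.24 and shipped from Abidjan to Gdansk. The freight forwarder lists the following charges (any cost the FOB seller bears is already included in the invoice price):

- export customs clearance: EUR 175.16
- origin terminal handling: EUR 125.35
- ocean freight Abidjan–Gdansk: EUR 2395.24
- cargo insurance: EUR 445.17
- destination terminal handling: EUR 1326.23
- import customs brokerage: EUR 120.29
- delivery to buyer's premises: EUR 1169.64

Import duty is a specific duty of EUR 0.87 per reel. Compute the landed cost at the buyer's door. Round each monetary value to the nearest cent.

FOB: the seller bears costs until goods are on board at the origin port; the buyer bears freight, insurance and all costs thereafter.
Already in the invoice (seller's account under FOB): export clearance, origin terminal — exclude.
CIF value = FOB price + freight + insurance = 13470.24 + 2395.24 + 445.17 = 16310.65
Import duty = 160 × 0.87 = 139.20
Buyer bears: freight 2395.24 + insurance 445.17 + destination terminal 1326.23 + brokerage 120.29 + delivery 1169.64 + duty 139.20 = 5595.77
Landed cost = invoice 13470.24 + 5595.77 = 19066.01

Total landed cost: EUR 19066.01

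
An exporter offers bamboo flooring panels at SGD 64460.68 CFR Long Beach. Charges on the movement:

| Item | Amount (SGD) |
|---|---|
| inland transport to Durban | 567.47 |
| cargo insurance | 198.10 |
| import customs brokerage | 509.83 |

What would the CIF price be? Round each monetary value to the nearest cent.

Not relevant to the conversion: inland to port — on the seller under both CFR and CIF; already in the CFR price and stays in the CIF price. brokerage — on the buyer under both terms; not part of either seller's price.
From CFR to CIF, the seller additionally bears: insurance.
CIF price = 64460.68 + 198.10 = 64658.78

CIF price: SGD 64658.78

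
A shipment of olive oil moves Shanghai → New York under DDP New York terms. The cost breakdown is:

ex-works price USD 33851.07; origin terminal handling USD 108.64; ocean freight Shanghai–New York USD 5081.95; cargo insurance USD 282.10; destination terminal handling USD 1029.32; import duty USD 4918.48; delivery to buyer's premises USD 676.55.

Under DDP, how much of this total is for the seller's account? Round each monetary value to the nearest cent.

DDP: the seller bears all costs including import duty.
Seller's account: goods 33851.07 + origin terminal 108.64 + freight 5081.95 + insurance 282.10 + destination terminal 1029.32 + duty 4918.48 + delivery 676.55 = 45948.11
Buyer's account: 0.00

Seller's account: USD 45948.11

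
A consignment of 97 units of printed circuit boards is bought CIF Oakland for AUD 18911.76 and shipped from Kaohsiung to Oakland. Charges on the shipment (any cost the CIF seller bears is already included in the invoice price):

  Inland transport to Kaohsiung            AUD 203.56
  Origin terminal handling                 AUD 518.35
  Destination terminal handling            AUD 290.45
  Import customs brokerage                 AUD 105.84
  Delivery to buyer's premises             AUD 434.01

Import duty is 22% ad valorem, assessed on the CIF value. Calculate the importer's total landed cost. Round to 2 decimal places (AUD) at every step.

CIF: the seller pays costs through ocean freight and marine insurance to the destination port.
Already in the invoice (seller's account under CIF): inland to port, origin terminal — exclude.
The CIF price already equals the CIF value: 18911.76
Import duty = 18911.76 × 22% = 4160.59
Buyer bears: destination terminal 290.45 + brokerage 105.84 + delivery 434.01 + duty 4160.59 = 4990.89
Landed cost = invoice 18911.76 + 4990.89 = 23902.65

Total landed cost: AUD 23902.65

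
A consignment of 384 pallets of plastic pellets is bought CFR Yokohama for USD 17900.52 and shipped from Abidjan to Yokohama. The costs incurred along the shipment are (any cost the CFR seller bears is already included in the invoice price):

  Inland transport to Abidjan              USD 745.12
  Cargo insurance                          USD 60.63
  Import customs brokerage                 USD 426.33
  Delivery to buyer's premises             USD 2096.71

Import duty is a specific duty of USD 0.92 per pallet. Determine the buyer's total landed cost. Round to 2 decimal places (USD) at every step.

CFR: the seller pays costs through ocean freight to the destination port, but not insurance.
Already in the invoice (seller's account under CFR): inland to port — exclude.
CIF value = CFR price + insurance = 17900.52 + 60.63 = 17961.15
Import duty = 384 × 0.92 = 353.28
Buyer bears: insurance 60.63 + brokerage 426.33 + delivery 2096.71 + duty 353.28 = 2936.95
Landed cost = invoice 17900.52 + 2936.95 = 20837.47

Total landed cost: USD 20837.47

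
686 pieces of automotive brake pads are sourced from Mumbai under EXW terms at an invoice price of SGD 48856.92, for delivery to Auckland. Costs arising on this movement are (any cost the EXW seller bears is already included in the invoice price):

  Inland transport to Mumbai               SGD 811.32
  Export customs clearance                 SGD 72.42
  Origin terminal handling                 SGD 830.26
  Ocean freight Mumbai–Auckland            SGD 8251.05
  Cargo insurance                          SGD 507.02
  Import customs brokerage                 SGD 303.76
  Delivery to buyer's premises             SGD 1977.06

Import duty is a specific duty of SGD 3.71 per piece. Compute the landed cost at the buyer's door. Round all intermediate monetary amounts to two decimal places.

EXW: the seller makes goods available at their premises; the buyer bears all onward costs.
CIF value = EXW price + inland to port + export clearance + origin terminal + freight + insurance = 48856.92 + 811.32 + 72.42 + 830.26 + 8251.05 + 507.02 = 59328.99
Import duty = 686 × 3.71 = 2545.06
Buyer bears: inland to port 811.32 + export clearance 72.42 + origin terminal 830.26 + freight 8251.05 + insurance 507.02 + brokerage 303.76 + delivery 1977.06 + duty 2545.06 = 15297.95
Landed cost = invoice 48856.92 + 15297.95 = 64154.87

Total landed cost: SGD 64154.87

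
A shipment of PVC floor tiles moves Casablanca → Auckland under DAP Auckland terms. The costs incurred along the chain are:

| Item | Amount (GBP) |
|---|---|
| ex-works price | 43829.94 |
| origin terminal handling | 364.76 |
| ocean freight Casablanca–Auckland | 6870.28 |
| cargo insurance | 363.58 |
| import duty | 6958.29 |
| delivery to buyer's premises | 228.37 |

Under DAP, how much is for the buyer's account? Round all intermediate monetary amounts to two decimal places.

Buyer's account: GBP 6958.29

DAP: the seller bears all costs to the named destination except import duty and clearance.
Seller's account: goods 43829.94 + origin terminal 364.76 + freight 6870.28 + insurance 363.58 + delivery 228.37 = 51656.93
Buyer's account: duty 6958.29 = 6958.29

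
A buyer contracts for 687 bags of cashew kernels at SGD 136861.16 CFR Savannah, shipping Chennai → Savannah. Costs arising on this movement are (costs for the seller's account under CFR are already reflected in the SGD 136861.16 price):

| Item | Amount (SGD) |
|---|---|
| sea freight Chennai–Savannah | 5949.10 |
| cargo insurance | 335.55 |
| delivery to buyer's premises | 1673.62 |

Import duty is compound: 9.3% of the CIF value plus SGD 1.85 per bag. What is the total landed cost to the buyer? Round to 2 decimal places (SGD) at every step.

CFR: the seller pays costs through ocean freight to the destination port, but not insurance.
Already in the invoice (seller's account under CFR): freight — exclude.
CIF value = CFR price + insurance = 136861.16 + 335.55 = 137196.71
Ad valorem component: 137196.71 × 9.3% = 12759.29
Specific component: 687 × 1.85 = 1270.95
Import duty = 12759.29 + 1270.95 = 14030.24
Buyer bears: insurance 335.55 + delivery 1673.62 + duty 14030.24 = 16039.41
Landed cost = invoice 136861.16 + 16039.41 = 152900.57

Total landed cost: SGD 152900.57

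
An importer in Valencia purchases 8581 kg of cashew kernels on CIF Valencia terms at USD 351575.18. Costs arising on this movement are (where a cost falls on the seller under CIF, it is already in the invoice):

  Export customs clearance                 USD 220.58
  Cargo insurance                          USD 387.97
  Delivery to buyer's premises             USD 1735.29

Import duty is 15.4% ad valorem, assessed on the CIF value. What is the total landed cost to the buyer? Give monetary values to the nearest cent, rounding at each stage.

Total landed cost: USD 407453.05

CIF: the seller pays costs through ocean freight and marine insurance to the destination port.
Already in the invoice (seller's account under CIF): export clearance, insurance — exclude.
The CIF price already equals the CIF value: 351575.18
Import duty = 351575.18 × 15.4% = 54142.58
Buyer bears: delivery 1735.29 + duty 54142.58 = 55877.87
Landed cost = invoice 351575.18 + 55877.87 = 407453.05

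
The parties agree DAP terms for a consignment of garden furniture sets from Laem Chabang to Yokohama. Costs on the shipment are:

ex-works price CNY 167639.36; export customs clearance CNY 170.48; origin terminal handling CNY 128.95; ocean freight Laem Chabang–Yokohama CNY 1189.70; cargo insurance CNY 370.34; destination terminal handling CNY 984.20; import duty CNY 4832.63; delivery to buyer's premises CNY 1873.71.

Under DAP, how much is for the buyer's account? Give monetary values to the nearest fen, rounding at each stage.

Buyer's account: CNY 4832.63

DAP: the seller bears all costs to the named destination except import duty and clearance.
Seller's account: goods 167639.36 + export clearance 170.48 + origin terminal 128.95 + freight 1189.70 + insurance 370.34 + destination terminal 984.20 + delivery 1873.71 = 172356.74
Buyer's account: duty 4832.63 = 4832.63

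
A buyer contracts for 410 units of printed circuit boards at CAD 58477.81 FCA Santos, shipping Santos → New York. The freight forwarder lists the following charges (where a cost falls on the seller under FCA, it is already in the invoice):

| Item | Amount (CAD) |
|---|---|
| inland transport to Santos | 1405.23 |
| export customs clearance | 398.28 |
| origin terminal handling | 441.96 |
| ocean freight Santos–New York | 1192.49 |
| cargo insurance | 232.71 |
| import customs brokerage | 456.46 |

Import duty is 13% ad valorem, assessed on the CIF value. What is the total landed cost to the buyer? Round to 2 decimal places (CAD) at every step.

Total landed cost: CAD 68646.28

FCA: the seller delivers export-cleared goods to the carrier; the buyer bears costs from that point.
Already in the invoice (seller's account under FCA): inland to port, export clearance — exclude.
CIF value = FCA price + origin terminal + freight + insurance = 58477.81 + 441.96 + 1192.49 + 232.71 = 60344.97
Import duty = 60344.97 × 13% = 7844.85
Buyer bears: origin terminal 441.96 + freight 1192.49 + insurance 232.71 + brokerage 456.46 + duty 7844.85 = 10168.47
Landed cost = invoice 58477.81 + 10168.47 = 68646.28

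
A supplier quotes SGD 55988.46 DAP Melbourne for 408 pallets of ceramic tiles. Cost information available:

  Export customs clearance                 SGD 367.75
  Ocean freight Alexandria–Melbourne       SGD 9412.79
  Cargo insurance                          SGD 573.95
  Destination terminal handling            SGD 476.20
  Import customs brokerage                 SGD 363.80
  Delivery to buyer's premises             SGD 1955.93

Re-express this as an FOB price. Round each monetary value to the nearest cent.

Not relevant to the conversion: export clearance — on the seller under both DAP and FOB; already in the DAP price and stays in the FOB price. brokerage — on the buyer under both terms; not part of either seller's price.
From DAP to FOB, the seller no longer bears: freight, insurance, destination terminal, delivery.
FOB price = 55988.46 − 9412.79 − 573.95 − 476.20 − 1955.93 = 43569.59

FOB price: SGD 43569.59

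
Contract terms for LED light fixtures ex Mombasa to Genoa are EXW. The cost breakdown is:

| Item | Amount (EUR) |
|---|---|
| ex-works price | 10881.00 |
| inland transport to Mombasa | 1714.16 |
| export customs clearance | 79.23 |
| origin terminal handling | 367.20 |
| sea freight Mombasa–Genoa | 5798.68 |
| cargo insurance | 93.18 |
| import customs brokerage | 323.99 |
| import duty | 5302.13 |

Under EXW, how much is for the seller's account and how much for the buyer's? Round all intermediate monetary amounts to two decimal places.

EXW: the seller makes goods available at their premises; the buyer bears all onward costs.
Seller's account: goods 10881.00 = 10881.00
Buyer's account: inland to port 1714.16 + export clearance 79.23 + origin terminal 367.20 + freight 5798.68 + insurance 93.18 + brokerage 323.99 + duty 5302.13 = 13678.57

Seller: EUR 10881.00; buyer: EUR 13678.57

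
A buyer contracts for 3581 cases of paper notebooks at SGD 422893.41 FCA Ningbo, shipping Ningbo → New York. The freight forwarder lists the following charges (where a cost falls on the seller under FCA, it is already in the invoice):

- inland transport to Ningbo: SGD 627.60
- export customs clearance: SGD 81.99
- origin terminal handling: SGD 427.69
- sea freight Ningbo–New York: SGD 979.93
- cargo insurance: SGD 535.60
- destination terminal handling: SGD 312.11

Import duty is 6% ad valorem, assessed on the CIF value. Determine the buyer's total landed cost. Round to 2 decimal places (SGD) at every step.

FCA: the seller delivers export-cleared goods to the carrier; the buyer bears costs from that point.
Already in the invoice (seller's account under FCA): inland to port, export clearance — exclude.
CIF value = FCA price + origin terminal + freight + insurance = 422893.41 + 427.69 + 979.93 + 535.60 = 424836.63
Import duty = 424836.63 × 6% = 25490.20
Buyer bears: origin terminal 427.69 + freight 979.93 + insurance 535.60 + destination terminal 312.11 + duty 25490.20 = 27745.53
Landed cost = invoice 422893.41 + 27745.53 = 450638.94

Total landed cost: SGD 450638.94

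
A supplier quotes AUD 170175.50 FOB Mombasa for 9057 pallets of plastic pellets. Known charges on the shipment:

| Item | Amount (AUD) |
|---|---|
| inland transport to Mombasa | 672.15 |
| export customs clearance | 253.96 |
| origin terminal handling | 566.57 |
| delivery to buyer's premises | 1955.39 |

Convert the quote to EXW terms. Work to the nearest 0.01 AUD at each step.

Not relevant to the conversion: delivery — on the buyer under both terms; not part of either seller's price.
From FOB to EXW, the seller no longer bears: inland to port, export clearance, origin terminal.
EXW price = 170175.50 − 672.15 − 253.96 − 566.57 = 168682.82

EXW price: AUD 168682.82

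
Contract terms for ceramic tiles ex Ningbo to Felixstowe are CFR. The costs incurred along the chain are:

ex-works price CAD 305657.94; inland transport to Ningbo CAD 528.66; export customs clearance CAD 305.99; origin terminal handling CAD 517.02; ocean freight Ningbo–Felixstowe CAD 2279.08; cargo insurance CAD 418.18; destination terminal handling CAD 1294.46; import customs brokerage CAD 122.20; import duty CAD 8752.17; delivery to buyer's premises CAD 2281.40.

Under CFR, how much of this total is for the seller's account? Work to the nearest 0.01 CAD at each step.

Seller's account: CAD 309288.69

CFR: the seller pays costs through ocean freight to the destination port, but not insurance.
Seller's account: goods 305657.94 + inland to port 528.66 + export clearance 305.99 + origin terminal 517.02 + freight 2279.08 = 309288.69
Buyer's account: insurance 418.18 + destination terminal 1294.46 + brokerage 122.20 + duty 8752.17 + delivery 2281.40 = 12868.41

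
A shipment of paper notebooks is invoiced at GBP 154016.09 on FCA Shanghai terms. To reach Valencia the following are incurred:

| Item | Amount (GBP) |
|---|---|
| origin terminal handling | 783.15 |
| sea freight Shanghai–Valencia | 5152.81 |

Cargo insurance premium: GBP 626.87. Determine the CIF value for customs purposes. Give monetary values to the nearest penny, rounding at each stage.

CIF = FCA price + pre-shipment costs + freight + insurance
CIF = 154016.09 + 783.15 + 5152.81 + 626.87 = 160578.92

CIF value: GBP 160578.92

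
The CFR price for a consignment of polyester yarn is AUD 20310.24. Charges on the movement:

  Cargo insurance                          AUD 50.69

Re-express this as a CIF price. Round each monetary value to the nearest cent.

CIF price: AUD 20360.93

From CFR to CIF, the seller additionally bears: insurance.
CIF price = 20310.24 + 50.69 = 20360.93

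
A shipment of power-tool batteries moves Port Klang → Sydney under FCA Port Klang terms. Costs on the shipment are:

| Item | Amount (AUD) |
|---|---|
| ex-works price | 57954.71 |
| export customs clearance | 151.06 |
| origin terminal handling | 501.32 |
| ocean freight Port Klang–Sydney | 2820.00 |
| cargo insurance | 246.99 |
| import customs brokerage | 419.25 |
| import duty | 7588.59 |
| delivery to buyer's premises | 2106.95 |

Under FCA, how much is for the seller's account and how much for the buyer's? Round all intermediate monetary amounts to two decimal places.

Seller: AUD 58105.77; buyer: AUD 13683.10

FCA: the seller delivers export-cleared goods to the carrier; the buyer bears costs from that point.
Seller's account: goods 57954.71 + export clearance 151.06 = 58105.77
Buyer's account: origin terminal 501.32 + freight 2820.00 + insurance 246.99 + brokerage 419.25 + duty 7588.59 + delivery 2106.95 = 13683.10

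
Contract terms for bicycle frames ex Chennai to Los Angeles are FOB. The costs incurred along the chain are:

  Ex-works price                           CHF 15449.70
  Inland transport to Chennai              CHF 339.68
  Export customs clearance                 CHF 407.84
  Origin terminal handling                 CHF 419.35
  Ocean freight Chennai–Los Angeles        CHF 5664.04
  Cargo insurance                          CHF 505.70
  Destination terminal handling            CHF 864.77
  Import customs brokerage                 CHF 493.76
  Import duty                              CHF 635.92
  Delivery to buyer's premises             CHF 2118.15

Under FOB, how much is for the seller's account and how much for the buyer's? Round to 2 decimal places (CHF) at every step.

Seller: CHF 16616.57; buyer: CHF 10282.34

FOB: the seller bears costs until goods are on board at the origin port; the buyer bears freight, insurance and all costs thereafter.
Seller's account: goods 15449.70 + inland to port 339.68 + export clearance 407.84 + origin terminal 419.35 = 16616.57
Buyer's account: freight 5664.04 + insurance 505.70 + destination terminal 864.77 + brokerage 493.76 + duty 635.92 + delivery 2118.15 = 10282.34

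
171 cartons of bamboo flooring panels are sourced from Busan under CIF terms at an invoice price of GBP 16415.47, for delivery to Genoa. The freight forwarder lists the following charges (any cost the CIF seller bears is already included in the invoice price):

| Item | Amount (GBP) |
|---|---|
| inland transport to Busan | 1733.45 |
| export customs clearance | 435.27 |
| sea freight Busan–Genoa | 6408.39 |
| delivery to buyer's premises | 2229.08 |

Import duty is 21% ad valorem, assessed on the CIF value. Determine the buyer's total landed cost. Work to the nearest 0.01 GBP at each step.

Total landed cost: GBP 22091.80

CIF: the seller pays costs through ocean freight and marine insurance to the destination port.
Already in the invoice (seller's account under CIF): inland to port, export clearance, freight — exclude.
The CIF price already equals the CIF value: 16415.47
Import duty = 16415.47 × 21% = 3447.25
Buyer bears: delivery 2229.08 + duty 3447.25 = 5676.33
Landed cost = invoice 16415.47 + 5676.33 = 22091.80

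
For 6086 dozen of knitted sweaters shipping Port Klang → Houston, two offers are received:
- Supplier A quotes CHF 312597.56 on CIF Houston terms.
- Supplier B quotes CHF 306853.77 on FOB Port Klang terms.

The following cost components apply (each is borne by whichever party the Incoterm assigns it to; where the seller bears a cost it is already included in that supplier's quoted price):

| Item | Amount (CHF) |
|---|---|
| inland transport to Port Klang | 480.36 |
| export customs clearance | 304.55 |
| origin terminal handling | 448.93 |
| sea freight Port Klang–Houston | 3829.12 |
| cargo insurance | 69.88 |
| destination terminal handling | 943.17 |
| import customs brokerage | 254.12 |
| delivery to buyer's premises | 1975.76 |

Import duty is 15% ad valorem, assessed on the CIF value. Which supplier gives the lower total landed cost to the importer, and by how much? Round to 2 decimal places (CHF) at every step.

Supplier B is cheaper by CHF 2121.50

Supplier A (CIF):
The CIF price already equals the CIF value: 312597.56
Import duty = 312597.56 × 15% = 46889.63
Buyer bears (A): 943.17 + 254.12 + 1975.76 = 3173.05
Landed cost (A) = invoice 312597.56 + 3173.05 + duty 46889.63 = 362660.24
Supplier B (FOB):
CIF value = FOB price + freight + insurance = 306853.77 + 3829.12 + 69.88 = 310752.77
Import duty = 310752.77 × 15% = 46612.92
Buyer bears (B): 3829.12 + 69.88 + 943.17 + 254.12 + 1975.76 = 7072.05
Landed cost (B) = invoice 306853.77 + 7072.05 + duty 46612.92 = 360538.74
Difference = |362660.24 − 360538.74| = 2121.50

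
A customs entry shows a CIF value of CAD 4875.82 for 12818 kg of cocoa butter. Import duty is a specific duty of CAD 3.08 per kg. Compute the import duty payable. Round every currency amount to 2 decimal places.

Import duty: CAD 39479.44

Import duty = 12818 × 3.08 = 39479.44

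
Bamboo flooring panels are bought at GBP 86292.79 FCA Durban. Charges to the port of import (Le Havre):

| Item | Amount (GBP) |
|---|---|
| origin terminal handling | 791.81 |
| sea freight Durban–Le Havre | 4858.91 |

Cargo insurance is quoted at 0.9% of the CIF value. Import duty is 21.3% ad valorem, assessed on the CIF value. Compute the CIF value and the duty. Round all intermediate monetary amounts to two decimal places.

Let C be the CIF value. C = FCA price + pre-shipment costs + freight + 0.9% × C
C − 0.9% × C = 86292.79 + 791.81 + 4858.91
0.991 × C = 91943.51
C = 91943.51 / 0.991 = 92778.52
Insurance premium = 0.9% × 92778.52 = 835.01
Import duty = 92778.52 × 21.3% = 19761.82

CIF value: GBP 92778.52; import duty: GBP 19761.82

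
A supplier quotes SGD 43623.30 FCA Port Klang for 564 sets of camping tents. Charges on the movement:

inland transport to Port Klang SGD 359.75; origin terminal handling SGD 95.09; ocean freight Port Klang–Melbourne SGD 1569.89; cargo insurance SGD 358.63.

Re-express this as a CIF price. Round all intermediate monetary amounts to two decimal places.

Not relevant to the conversion: inland to port — on the seller under both FCA and CIF; already in the FCA price and stays in the CIF price.
From FCA to CIF, the seller additionally bears: origin terminal, freight, insurance.
CIF price = 43623.30 + 95.09 + 1569.89 + 358.63 = 45646.91

CIF price: SGD 45646.91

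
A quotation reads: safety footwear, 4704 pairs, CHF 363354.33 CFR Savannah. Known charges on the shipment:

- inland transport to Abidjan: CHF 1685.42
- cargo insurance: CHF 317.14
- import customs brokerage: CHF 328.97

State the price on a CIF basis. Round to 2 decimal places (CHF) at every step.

CIF price: CHF 363671.47

Not relevant to the conversion: inland to port — on the seller under both CFR and CIF; already in the CFR price and stays in the CIF price. brokerage — on the buyer under both terms; not part of either seller's price.
From CFR to CIF, the seller additionally bears: insurance.
CIF price = 363354.33 + 317.14 = 363671.47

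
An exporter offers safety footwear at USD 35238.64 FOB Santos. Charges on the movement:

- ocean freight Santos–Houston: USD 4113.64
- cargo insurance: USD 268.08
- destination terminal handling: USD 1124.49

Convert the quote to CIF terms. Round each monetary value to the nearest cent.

CIF price: USD 39620.36

Not relevant to the conversion: destination terminal — on the buyer under both terms; not part of either seller's price.
From FOB to CIF, the seller additionally bears: freight, insurance.
CIF price = 35238.64 + 4113.64 + 268.08 = 39620.36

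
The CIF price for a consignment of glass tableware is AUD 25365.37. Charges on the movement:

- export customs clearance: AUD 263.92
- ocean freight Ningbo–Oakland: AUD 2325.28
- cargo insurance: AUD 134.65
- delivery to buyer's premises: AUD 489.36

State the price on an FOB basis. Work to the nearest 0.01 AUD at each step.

Not relevant to the conversion: export clearance — on the seller under both CIF and FOB; already in the CIF price and stays in the FOB price. delivery — on the buyer under both terms; not part of either seller's price.
From CIF to FOB, the seller no longer bears: freight, insurance.
FOB price = 25365.37 − 2325.28 − 134.65 = 22905.44

FOB price: AUD 22905.44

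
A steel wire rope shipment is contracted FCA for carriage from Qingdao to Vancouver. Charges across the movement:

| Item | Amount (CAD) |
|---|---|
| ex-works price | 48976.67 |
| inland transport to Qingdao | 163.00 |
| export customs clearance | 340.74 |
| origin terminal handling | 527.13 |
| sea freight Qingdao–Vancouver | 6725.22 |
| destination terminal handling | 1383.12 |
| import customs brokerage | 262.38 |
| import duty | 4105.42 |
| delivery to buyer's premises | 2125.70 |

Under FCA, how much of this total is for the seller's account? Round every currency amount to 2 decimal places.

FCA: the seller delivers export-cleared goods to the carrier; the buyer bears costs from that point.
Seller's account: goods 48976.67 + inland to port 163.00 + export clearance 340.74 = 49480.41
Buyer's account: origin terminal 527.13 + freight 6725.22 + destination terminal 1383.12 + brokerage 262.38 + duty 4105.42 + delivery 2125.70 = 15128.97

Seller's account: CAD 49480.41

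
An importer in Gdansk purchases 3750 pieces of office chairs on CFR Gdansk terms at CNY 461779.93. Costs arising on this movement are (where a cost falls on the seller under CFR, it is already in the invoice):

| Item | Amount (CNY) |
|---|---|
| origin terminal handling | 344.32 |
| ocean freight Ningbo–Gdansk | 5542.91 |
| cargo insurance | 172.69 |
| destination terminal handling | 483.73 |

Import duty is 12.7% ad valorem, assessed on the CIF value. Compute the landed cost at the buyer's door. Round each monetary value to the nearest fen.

Total landed cost: CNY 521104.33

CFR: the seller pays costs through ocean freight to the destination port, but not insurance.
Already in the invoice (seller's account under CFR): origin terminal, freight — exclude.
CIF value = CFR price + insurance = 461779.93 + 172.69 = 461952.62
Import duty = 461952.62 × 12.7% = 58667.98
Buyer bears: insurance 172.69 + destination terminal 483.73 + duty 58667.98 = 59324.40
Landed cost = invoice 461779.93 + 59324.40 = 521104.33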